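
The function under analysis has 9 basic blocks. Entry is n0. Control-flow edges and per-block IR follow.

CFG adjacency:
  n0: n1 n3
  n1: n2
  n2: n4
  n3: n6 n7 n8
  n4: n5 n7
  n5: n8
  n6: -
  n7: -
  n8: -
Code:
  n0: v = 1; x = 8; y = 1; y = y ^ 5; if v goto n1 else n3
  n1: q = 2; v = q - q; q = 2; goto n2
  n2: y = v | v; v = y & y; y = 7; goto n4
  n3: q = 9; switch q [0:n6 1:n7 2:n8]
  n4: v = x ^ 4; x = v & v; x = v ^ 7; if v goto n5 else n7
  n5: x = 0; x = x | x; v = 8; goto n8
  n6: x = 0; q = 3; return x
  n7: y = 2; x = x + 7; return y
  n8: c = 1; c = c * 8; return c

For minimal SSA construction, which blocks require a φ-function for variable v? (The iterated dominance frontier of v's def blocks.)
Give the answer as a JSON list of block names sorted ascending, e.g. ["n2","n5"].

Answer: ["n7", "n8"]

Analysis:
idom tree: n1←n0 n2←n1 n3←n0 n4←n2 n5←n4 n6←n3 n7←n0 n8←n0
Dom∩ at merges:
  n7: preds {n3,n4}: {n0,n3} ∩ {n0,n1,n2,n4} = {n0}; idom=n0
  n8: preds {n3,n5}: {n0,n3} ∩ {n0,n1,n2,n4,n5} = {n0}; idom=n0

DF walk-up:
  n7←n3: walk n3 to n0
  n7←n4: walk n4→n2→n1 to n0
  n8←n3: walk n3 to n0
  n8←n5: walk n5→n4→n2→n1 to n0
  n0 → ∅
  n1 → {n7,n8}
  n2 → {n7,n8}
  n3 → {n7,n8}
  n4 → {n7,n8}
  n5 → {n8}
  n6 → ∅
  n7 → ∅
  n8 → ∅

φ for v: defs {n0,n1,n2,n4,n5}
  DF⁺ = {n7,n8}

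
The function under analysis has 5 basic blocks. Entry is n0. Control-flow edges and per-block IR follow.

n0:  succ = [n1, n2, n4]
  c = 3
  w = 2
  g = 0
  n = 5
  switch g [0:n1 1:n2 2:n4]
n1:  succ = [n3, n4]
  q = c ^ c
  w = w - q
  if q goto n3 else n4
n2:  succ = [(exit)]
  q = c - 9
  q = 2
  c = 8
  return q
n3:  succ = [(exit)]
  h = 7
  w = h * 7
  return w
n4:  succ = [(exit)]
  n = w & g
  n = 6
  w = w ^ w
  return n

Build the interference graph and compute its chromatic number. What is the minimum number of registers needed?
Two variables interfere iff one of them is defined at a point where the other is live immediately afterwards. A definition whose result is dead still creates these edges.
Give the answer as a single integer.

Answer: 4

Analysis:
Per-block:
  n0: {c,g,n,w} / ∅
  n1: {q,w} / {c,w}
  n2: {c,q} / {c}
  n3: {h,w} / ∅
  n4: {n,w} / {g,w}

Backward fixpoint:
  n0: in=∅ out={c,g,w}
  n1: in={c,g,w} out={g,w}
  n2: in={c} out=∅
  n3: in=∅ out=∅
  n4: in={g,w} out=∅

Interfere edges:
  c: {g,n,q,w}
  g: {c,n,q,w}
  h: ∅
  n: {c,g,w}
  q: {c,g,w}
  w: {c,g,n,q}

Registers:
  lower bound: {c,g,n,w} mutually conflict ⇒ χ ≥ 4
  assign c→R0 g→R1 h→R0 n→R3 q→R3 w→R2 — no edge inside a register ⇒ χ ≤ 4
  χ = 4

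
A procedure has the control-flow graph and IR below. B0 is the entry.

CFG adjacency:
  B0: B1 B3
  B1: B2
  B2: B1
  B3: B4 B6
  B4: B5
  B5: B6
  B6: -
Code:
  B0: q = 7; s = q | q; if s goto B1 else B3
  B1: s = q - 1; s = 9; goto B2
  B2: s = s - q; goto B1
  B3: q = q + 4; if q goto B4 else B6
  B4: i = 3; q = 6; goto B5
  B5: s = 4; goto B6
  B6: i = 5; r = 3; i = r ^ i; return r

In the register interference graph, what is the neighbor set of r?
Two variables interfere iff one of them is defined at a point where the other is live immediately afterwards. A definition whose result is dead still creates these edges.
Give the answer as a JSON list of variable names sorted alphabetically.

def/use:
  B0: def={q,s} ue=∅
  B1: def={s} ue={q}
  B2: def={s} ue={q,s}
  B3: def={q} ue={q}
  B4: def={i,q} ue=∅
  B5: def={s} ue=∅
  B6: def={i,r} ue=∅

Liveness:
  live B0: ∅→{q}
  live B1: {q}→{q,s}
  live B2: {q,s}→{q}
  live B3: {q}→∅
  live B4: ∅→∅
  live B5: ∅→∅
  live B6: ∅→∅

Interfere edges:
  i↔{r}
  q↔{s}
  r↔{i}
  s↔{q}

N(r) = ["i"]

Answer: ["i"]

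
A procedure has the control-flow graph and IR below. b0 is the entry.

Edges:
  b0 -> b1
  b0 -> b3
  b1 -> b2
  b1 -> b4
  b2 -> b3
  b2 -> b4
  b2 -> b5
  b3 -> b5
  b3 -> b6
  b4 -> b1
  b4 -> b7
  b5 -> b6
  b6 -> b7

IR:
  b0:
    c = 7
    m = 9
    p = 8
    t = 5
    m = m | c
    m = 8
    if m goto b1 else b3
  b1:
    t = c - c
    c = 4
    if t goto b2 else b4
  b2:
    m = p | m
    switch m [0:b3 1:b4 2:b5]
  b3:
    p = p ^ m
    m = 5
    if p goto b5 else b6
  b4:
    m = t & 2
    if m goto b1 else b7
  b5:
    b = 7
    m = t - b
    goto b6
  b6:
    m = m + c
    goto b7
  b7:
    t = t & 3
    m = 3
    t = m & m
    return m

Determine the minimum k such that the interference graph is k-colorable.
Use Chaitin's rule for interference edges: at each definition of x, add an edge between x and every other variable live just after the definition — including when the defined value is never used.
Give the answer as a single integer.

Answer: 4

Derivation:
def/use:
  b0 def {c,m,p,t} use ∅
  b1 def {c,t} use {c}
  b2 def {m} use {m,p}
  b3 def {m,p} use {m,p}
  b4 def {m} use {t}
  b5 def {b,m} use {t}
  b6 def {m} use {c,m}
  b7 def {m,t} use {t}

Backward fixpoint:
  b0 li=∅ lo={c,m,p,t}
  b1 li={c,m,p} lo={c,m,p,t}
  b2 li={c,m,p,t} lo={c,m,p,t}
  b3 li={c,m,p,t} lo={c,m,t}
  b4 li={c,p,t} lo={c,m,p,t}
  b5 li={c,t} lo={c,m,t}
  b6 li={c,m,t} lo={t}
  b7 li={t} lo=∅

Interference:
  b: {c,t}
  c: {b,m,p,t}
  m: {c,p,t}
  p: {c,m,t}
  t: {b,c,m,p}

Chromatic number:
  lower bound: {c,m,p,t} mutually conflict ⇒ χ ≥ 4
  assign b→R2 c→R0 m→R2 p→R3 t→R1 — no edge inside a register ⇒ χ ≤ 4
  χ = 4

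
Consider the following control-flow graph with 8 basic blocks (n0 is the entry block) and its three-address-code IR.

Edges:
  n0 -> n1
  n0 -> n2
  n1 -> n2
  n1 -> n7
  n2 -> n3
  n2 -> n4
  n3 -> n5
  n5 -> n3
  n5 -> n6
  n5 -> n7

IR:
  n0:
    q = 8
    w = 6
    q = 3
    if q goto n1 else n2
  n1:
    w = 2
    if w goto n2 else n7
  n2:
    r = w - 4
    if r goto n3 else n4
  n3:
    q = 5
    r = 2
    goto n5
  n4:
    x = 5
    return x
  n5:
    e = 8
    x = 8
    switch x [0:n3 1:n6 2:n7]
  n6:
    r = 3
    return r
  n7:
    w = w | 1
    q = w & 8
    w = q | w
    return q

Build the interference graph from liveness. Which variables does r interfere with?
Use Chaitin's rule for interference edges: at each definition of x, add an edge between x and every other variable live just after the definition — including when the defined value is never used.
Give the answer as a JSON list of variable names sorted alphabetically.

Answer: ["w"]

Derivation:
def/use:
  n0: def={q,w} ue=∅
  n1: def={w} ue=∅
  n2: def={r} ue={w}
  n3: def={q,r} ue=∅
  n4: def={x} ue=∅
  n5: def={e,x} ue=∅
  n6: def={r} ue=∅
  n7: def={q,w} ue={w}

Liveness:
  n0 li=∅ lo={w}
  n1 li=∅ lo={w}
  n2 li={w} lo={w}
  n3 li={w} lo={w}
  n4 li=∅ lo=∅
  n5 li={w} lo={w}
  n6 li=∅ lo=∅
  n7 li={w} lo=∅

Conflict graph:
  e: {w}
  q: {w}
  r: {w}
  w: {e,q,r,x}
  x: {w}

N(r) = ["w"]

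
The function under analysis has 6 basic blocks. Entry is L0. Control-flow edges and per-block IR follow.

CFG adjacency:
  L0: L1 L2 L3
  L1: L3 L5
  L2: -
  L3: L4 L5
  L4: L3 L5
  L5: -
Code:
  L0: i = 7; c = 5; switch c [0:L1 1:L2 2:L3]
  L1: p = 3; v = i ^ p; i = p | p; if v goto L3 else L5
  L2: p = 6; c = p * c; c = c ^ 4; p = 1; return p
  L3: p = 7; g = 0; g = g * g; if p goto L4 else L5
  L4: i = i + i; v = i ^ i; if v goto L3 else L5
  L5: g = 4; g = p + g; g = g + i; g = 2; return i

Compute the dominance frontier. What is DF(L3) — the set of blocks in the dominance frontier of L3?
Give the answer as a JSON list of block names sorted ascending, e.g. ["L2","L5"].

Answer: ["L3", "L5"]

Analysis:
idom tree: L1←L0 L2←L0 L3←L0 L4←L3 L5←L0
Dom at joins:
  L3: preds {L0,L1,L4}: {L0} ∩ {L0,L1} ∩ {L0,L3,L4} = {L0}; idom=L0
  L5: preds {L1,L3,L4}: {L0,L1} ∩ {L0,L3} ∩ {L0,L3,L4} = {L0}; idom=L0

DF walk-up:
  L3←L0: walk · to L0
  L3←L1: walk L1 to L0
  L3←L4: walk L4→L3 to L0
  L5←L1: walk L1 to L0
  L5←L3: walk L3 to L0
  L5←L4: walk L4→L3 to L0
  DF(L0)=∅
  DF(L1)={L3,L5}
  DF(L2)=∅
  DF(L3)={L3,L5}
  DF(L4)={L3,L5}
  DF(L5)=∅

DF(L3) = ["L3", "L5"]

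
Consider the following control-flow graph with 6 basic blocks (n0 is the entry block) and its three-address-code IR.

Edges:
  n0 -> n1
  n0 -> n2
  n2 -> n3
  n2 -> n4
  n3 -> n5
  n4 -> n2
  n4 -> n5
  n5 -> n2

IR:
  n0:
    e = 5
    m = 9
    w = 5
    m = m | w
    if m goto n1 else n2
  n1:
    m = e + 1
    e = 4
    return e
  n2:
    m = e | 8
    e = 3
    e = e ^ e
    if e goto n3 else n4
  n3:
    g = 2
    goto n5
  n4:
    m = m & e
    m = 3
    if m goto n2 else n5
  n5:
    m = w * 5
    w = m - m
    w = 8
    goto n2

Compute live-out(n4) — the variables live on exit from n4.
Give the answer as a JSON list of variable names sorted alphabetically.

Answer: ["e", "w"]

Analysis:
def/use:
  n0 def {e,m,w} use ∅
  n1 def {e,m} use {e}
  n2 def {e,m} use {e}
  n3 def {g} use ∅
  n4 def {m} use {e,m}
  n5 def {m,w} use {w}

Backward fixpoint:
  n0 li=∅ lo={e,w}
  n1 li={e} lo=∅
  n2 li={e,w} lo={e,m,w}
  n3 li={e,w} lo={e,w}
  n4 li={e,m,w} lo={e,w}
  n5 li={e,w} lo={e,w}

live-out(n4) = ["e", "w"]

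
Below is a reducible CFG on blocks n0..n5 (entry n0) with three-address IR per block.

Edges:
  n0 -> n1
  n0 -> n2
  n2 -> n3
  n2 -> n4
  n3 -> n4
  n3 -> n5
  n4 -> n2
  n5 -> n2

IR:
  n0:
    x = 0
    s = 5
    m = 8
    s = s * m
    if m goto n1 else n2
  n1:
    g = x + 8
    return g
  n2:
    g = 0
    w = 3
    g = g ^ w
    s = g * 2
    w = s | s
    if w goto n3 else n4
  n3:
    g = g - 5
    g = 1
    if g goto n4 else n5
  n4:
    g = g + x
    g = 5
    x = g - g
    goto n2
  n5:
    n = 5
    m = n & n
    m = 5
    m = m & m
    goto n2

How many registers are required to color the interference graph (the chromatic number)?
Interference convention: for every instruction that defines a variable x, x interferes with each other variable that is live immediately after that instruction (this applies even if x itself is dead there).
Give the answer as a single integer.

Block summaries:
  n0: {m,s,x} / ∅
  n1: {g} / {x}
  n2: {g,s,w} / ∅
  n3: {g} / {g}
  n4: {g,x} / {g,x}
  n5: {m,n} / ∅

Backward fixpoint:
  live n0: ∅→{x}
  live n1: {x}→∅
  live n2: {x}→{g,x}
  live n3: {g,x}→{g,x}
  live n4: {g,x}→{x}
  live n5: {x}→{x}

Interference:
  g: {s,w,x}
  m: {s,x}
  n: {x}
  s: {g,m,x}
  w: {g,x}
  x: {g,m,n,s,w}

Registers:
  {g,s,x} pairwise interfere (3-clique) ⇒ χ ≥ 3
  assign g→r1 m→r1 n→r1 s→r2 w→r2 x→r0 — no edge inside a register ⇒ χ ≤ 3
  χ = 3

Answer: 3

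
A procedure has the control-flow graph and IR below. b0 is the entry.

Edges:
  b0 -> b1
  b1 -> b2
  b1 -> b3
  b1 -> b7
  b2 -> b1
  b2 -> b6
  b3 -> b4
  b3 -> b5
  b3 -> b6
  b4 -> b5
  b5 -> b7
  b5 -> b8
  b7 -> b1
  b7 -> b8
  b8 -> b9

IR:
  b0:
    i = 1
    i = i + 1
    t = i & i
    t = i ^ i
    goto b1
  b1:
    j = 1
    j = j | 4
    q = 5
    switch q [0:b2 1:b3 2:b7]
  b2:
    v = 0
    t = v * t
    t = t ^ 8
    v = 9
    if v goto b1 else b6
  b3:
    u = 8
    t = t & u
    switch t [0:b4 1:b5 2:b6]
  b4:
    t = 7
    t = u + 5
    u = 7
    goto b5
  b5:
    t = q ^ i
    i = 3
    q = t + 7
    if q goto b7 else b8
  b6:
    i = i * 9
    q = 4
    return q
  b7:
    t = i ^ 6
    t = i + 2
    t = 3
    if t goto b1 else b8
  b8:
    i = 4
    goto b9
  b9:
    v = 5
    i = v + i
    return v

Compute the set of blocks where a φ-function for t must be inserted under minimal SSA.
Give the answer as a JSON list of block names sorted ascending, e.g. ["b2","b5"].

Answer: ["b1", "b5", "b6", "b7", "b8"]

Analysis:
idom tree: b1←b0 b2←b1 b3←b1 b4←b3 b5←b3 b6←b1 b7←b1 b8←b1 b9←b8
Dom∩ at merges:
  b1: preds {b0,b2,b7}: {b0} ∩ {b0,b1,b2} ∩ {b0,b1,b7} = {b0}; idom=b0
  b5: preds {b3,b4}: {b0,b1,b3} ∩ {b0,b1,b3,b4} = {b0,b1,b3}; idom=b3
  b6: preds {b2,b3}: {b0,b1,b2} ∩ {b0,b1,b3} = {b0,b1}; idom=b1
  b7: preds {b1,b5}: {b0,b1} ∩ {b0,b1,b3,b5} = {b0,b1}; idom=b1
  b8: preds {b5,b7}: {b0,b1,b3,b5} ∩ {b0,b1,b7} = {b0,b1}; idom=b1

DF derivation:
  b1←b0: walk · to b0
  b1←b2: walk b2→b1 to b0
  b1←b7: walk b7→b1 to b0
  b5←b3: walk · to b3
  b5←b4: walk b4 to b3
  b6←b2: walk b2 to b1
  b6←b3: walk b3 to b1
  b7←b1: walk · to b1
  b7←b5: walk b5→b3 to b1
  b8←b5: walk b5→b3 to b1
  b8←b7: walk b7 to b1
  b0 → ∅
  b1 → {b1}
  b2 → {b1,b6}
  b3 → {b6,b7,b8}
  b4 → {b5}
  b5 → {b7,b8}
  b6 → ∅
  b7 → {b1,b8}
  b8 → ∅
  b9 → ∅

φ for t: defs {b0,b2,b3,b4,b5,b7}
  DF⁺ = {b1,b5,b6,b7,b8}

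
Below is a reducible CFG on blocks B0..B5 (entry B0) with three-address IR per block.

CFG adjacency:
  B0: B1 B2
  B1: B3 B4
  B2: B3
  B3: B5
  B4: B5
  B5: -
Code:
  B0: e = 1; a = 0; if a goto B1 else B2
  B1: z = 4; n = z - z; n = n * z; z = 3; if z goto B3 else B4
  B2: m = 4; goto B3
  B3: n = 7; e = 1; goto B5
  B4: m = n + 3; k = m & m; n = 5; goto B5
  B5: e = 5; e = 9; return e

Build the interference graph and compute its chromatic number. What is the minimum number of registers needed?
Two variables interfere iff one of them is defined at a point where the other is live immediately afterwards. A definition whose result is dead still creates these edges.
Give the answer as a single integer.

Answer: 2

Working:
def/use:
  B0 def {a,e} use ∅
  B1 def {n,z} use ∅
  B2 def {m} use ∅
  B3 def {e,n} use ∅
  B4 def {k,m,n} use {n}
  B5 def {e} use ∅

Backward fixpoint:
  live B0: ∅→∅
  live B1: ∅→{n}
  live B2: ∅→∅
  live B3: ∅→∅
  live B4: {n}→∅
  live B5: ∅→∅

Interfere edges:
  a: ∅
  e: ∅
  k: ∅
  m: ∅
  n: {z}
  z: {n}

Registers:
  lower bound: {n,z} mutually conflict ⇒ χ ≥ 2
  2-colouring: r0={a,e,k,m,n}  r1={z}
  χ = 2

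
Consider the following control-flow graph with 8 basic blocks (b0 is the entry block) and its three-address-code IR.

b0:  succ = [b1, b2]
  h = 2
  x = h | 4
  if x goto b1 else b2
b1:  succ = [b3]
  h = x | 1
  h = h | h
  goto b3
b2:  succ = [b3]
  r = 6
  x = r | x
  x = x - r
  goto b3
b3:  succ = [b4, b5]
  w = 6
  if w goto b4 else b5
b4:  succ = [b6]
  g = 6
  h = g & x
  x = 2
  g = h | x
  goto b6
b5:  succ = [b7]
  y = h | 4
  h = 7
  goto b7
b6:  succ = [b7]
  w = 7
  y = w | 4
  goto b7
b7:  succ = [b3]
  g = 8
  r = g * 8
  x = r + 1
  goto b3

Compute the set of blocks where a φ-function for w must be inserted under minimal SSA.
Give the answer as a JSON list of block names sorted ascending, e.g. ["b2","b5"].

idom tree: b1←b0 b2←b0 b3←b0 b4←b3 b5←b3 b6←b4 b7←b3
Join-block Dom:
  b3: preds {b1,b2,b7}: {b0,b1} ∩ {b0,b2} ∩ {b0,b3,b7} = {b0}; idom=b0
  b7: preds {b5,b6}: {b0,b3,b5} ∩ {b0,b3,b4,b6} = {b0,b3}; idom=b3

DF walk-up:
  join b3 pred b1: b1 stop@b0
  join b3 pred b2: b2 stop@b0
  join b3 pred b7: b7→b3 stop@b0
  join b7 pred b5: b5 stop@b3
  join b7 pred b6: b6→b4 stop@b3
  DF(b0)=∅
  DF(b1)={b3}
  DF(b2)={b3}
  DF(b3)={b3}
  DF(b4)={b7}
  DF(b5)={b7}
  DF(b6)={b7}
  DF(b7)={b3}

φ for w: defs {b3,b6}
  DF⁺ = {b3,b7}

Answer: ["b3", "b7"]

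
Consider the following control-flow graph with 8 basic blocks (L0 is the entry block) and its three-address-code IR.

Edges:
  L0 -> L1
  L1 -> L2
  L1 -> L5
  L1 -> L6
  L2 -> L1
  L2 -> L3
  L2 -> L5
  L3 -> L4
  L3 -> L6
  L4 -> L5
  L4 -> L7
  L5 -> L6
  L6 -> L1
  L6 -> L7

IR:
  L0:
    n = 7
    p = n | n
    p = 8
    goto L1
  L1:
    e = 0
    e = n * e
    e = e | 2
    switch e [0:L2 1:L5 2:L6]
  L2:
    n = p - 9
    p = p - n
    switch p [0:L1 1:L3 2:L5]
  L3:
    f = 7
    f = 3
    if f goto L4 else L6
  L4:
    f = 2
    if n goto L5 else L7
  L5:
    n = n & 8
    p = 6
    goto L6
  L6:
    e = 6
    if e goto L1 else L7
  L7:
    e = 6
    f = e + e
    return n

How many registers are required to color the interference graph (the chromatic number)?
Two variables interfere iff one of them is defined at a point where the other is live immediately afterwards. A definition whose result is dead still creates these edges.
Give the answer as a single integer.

Answer: 3

Analysis:
Per-block:
  L0 def {n,p} use ∅
  L1 def {e} use {n}
  L2 def {n,p} use {p}
  L3 def {f} use ∅
  L4 def {f} use {n}
  L5 def {n,p} use {n}
  L6 def {e} use ∅
  L7 def {e,f} use {n}

Backward fixpoint:
  live L0: ∅→{n,p}
  live L1: {n,p}→{n,p}
  live L2: {p}→{n,p}
  live L3: {n,p}→{n,p}
  live L4: {n}→{n}
  live L5: {n}→{n,p}
  live L6: {n,p}→{n,p}
  live L7: {n}→∅

Interference:
  e: {n,p}
  f: {n,p}
  n: {e,f,p}
  p: {e,f,n}

Registers:
  lower bound: {e,n,p} mutually conflict ⇒ χ ≥ 3
  3-colouring: c0={n}  c1={p}  c2={e,f}
  χ = 3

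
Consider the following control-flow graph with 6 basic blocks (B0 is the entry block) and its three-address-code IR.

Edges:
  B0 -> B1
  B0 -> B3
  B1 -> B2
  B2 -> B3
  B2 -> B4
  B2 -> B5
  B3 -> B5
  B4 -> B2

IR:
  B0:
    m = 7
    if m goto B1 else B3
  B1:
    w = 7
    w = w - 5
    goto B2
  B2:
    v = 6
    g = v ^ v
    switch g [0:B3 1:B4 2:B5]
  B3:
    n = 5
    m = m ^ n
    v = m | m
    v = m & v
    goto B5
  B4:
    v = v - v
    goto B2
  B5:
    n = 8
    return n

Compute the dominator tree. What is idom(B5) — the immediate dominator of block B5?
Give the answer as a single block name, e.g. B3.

Answer: B0

Analysis:
idom tree: B1←B0 B2←B1 B3←B0 B4←B2 B5←B0
Join-block Dom:
  B2: preds {B1,B4}: {B0,B1} ∩ {B0,B1,B2,B4} = {B0,B1}; idom=B1
  B3: preds {B0,B2}: {B0} ∩ {B0,B1,B2} = {B0}; idom=B0
  B5: preds {B2,B3}: {B0,B1,B2} ∩ {B0,B3} = {B0}; idom=B0

idom(B5) = B0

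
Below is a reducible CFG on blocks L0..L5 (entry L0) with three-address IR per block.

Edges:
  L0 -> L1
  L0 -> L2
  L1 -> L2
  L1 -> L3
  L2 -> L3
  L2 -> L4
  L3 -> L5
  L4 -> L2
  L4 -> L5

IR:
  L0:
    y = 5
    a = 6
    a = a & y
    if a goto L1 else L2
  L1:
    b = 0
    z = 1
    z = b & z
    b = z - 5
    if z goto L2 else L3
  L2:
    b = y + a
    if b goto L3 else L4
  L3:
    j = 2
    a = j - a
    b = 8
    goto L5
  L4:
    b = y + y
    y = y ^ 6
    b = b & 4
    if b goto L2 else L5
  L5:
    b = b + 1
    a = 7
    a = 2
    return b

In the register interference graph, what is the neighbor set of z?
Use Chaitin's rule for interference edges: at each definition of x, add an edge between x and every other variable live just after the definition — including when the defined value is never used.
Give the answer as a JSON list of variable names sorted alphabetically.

Block summaries:
  L0: def={a,y} ue=∅
  L1: def={b,z} ue=∅
  L2: def={b} ue={a,y}
  L3: def={a,b,j} ue={a}
  L4: def={b,y} ue={y}
  L5: def={a,b} ue={b}

Live sets:
  L0: in=∅ out={a,y}
  L1: in={a,y} out={a,y}
  L2: in={a,y} out={a,y}
  L3: in={a} out={b}
  L4: in={a,y} out={a,b,y}
  L5: in={b} out=∅

Conflict graph:
  a — {b,j,y,z}
  b — {a,y,z}
  j — {a}
  y — {a,b,z}
  z — {a,b,y}

N(z) = ["a", "b", "y"]

Answer: ["a", "b", "y"]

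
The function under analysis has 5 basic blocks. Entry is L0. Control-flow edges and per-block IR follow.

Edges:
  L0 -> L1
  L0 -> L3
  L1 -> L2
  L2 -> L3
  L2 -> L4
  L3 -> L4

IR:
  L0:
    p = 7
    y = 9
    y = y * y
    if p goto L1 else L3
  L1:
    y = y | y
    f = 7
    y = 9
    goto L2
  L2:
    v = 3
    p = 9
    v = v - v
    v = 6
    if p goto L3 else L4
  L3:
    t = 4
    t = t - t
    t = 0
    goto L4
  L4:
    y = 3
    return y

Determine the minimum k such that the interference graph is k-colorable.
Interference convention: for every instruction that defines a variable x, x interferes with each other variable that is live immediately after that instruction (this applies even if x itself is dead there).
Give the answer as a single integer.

Answer: 2

Derivation:
Per-block:
  L0: {p,y} / ∅
  L1: {f,y} / {y}
  L2: {p,v} / ∅
  L3: {t} / ∅
  L4: {y} / ∅

Backward fixpoint:
  live L0: ∅→{y}
  live L1: {y}→∅
  live L2: ∅→∅
  live L3: ∅→∅
  live L4: ∅→∅

Interference:
  f: ∅
  p: {v,y}
  t: ∅
  v: {p}
  y: {p}

Chromatic number:
  {p,v} pairwise interfere (2-clique) ⇒ χ ≥ 2
  2-colouring: c0={f,p,t}  c1={v,y}
  χ = 2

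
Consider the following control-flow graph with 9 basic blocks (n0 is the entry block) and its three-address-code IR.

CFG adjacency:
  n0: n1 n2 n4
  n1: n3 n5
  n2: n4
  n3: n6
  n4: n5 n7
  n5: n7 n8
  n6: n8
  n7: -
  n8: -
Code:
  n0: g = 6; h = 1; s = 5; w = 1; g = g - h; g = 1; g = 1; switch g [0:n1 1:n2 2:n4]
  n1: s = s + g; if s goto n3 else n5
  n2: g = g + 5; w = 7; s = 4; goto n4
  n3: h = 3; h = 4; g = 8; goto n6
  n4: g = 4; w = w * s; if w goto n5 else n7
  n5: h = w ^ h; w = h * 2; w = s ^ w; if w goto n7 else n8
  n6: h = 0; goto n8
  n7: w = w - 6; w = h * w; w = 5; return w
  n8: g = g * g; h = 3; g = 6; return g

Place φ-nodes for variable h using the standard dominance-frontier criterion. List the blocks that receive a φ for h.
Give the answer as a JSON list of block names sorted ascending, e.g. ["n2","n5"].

Answer: ["n7", "n8"]

Working:
idom tree: n1←n0 n2←n0 n3←n1 n4←n0 n5←n0 n6←n3 n7←n0 n8←n0
Dom∩ at merges:
  n4: preds {n0,n2}: {n0} ∩ {n0,n2} = {n0}; idom=n0
  n5: preds {n1,n4}: {n0,n1} ∩ {n0,n4} = {n0}; idom=n0
  n7: preds {n4,n5}: {n0,n4} ∩ {n0,n5} = {n0}; idom=n0
  n8: preds {n5,n6}: {n0,n5} ∩ {n0,n1,n3,n6} = {n0}; idom=n0

DF derivation:
  join n4 pred n0: · stop@n0
  join n4 pred n2: n2 stop@n0
  join n5 pred n1: n1 stop@n0
  join n5 pred n4: n4 stop@n0
  join n7 pred n4: n4 stop@n0
  join n7 pred n5: n5 stop@n0
  join n8 pred n5: n5 stop@n0
  join n8 pred n6: n6→n3→n1 stop@n0
  n0 → ∅
  n1 → {n5,n8}
  n2 → {n4}
  n3 → {n8}
  n4 → {n5,n7}
  n5 → {n7,n8}
  n6 → {n8}
  n7 → ∅
  n8 → ∅

φ for h: defs {n0,n3,n5,n6,n8}
  DF⁺ = {n7,n8}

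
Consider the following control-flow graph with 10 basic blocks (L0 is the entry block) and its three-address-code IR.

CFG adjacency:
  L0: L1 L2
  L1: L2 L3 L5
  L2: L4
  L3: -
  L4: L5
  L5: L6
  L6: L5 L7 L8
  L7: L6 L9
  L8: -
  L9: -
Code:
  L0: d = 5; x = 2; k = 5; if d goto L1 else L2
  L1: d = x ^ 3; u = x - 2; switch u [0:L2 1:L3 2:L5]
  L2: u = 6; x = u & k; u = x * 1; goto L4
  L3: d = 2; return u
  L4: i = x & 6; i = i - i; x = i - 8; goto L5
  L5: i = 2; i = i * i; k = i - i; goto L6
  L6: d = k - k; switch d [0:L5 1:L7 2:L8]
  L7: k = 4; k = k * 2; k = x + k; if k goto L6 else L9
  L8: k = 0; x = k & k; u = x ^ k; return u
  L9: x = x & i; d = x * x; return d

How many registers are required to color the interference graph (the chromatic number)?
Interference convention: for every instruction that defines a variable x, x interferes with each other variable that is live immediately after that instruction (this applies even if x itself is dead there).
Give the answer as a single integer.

Per-block:
  L0 def {d,k,x} use ∅
  L1 def {d,u} use {x}
  L2 def {u,x} use {k}
  L3 def {d} use {u}
  L4 def {i,x} use {x}
  L5 def {i,k} use ∅
  L6 def {d} use {k}
  L7 def {k} use {x}
  L8 def {k,u,x} use ∅
  L9 def {d,x} use {i,x}

Live sets:
  L0: in=∅ out={k,x}
  L1: in={k,x} out={k,u,x}
  L2: in={k} out={x}
  L3: in={u} out=∅
  L4: in={x} out={x}
  L5: in={x} out={i,k,x}
  L6: in={i,k,x} out={i,x}
  L7: in={i,x} out={i,k,x}
  L8: in=∅ out=∅
  L9: in={i,x} out=∅

Interfere edges:
  d: {i,k,u,x}
  i: {d,k,x}
  k: {d,i,u,x}
  u: {d,k,x}
  x: {d,i,k,u}

Chromatic number:
  lower bound: {d,i,k,x} mutually conflict ⇒ χ ≥ 4
  assign d→R0 i→R3 k→R1 u→R3 x→R2 — no edge inside a register ⇒ χ ≤ 4
  χ = 4

Answer: 4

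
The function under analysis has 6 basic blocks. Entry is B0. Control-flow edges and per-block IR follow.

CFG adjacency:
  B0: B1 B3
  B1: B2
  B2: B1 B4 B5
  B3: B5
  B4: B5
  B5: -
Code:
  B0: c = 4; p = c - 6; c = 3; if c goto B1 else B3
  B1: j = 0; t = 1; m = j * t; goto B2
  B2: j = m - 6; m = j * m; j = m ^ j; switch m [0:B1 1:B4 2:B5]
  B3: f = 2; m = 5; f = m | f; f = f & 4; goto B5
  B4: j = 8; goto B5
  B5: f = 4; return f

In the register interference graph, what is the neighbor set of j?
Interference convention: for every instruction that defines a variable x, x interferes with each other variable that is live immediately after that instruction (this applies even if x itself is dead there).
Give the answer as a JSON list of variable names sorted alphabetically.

Block summaries:
  B0: def={c,p} ue=∅
  B1: def={j,m,t} ue=∅
  B2: def={j,m} ue={m}
  B3: def={f,m} ue=∅
  B4: def={j} ue=∅
  B5: def={f} ue=∅

Backward fixpoint:
  B0 li=∅ lo=∅
  B1 li=∅ lo={m}
  B2 li={m} lo=∅
  B3 li=∅ lo=∅
  B4 li=∅ lo=∅
  B5 li=∅ lo=∅

Interference:
  c — ∅
  f — {m}
  j — {m,t}
  m — {f,j}
  p — ∅
  t — {j}

N(j) = ["m", "t"]

Answer: ["m", "t"]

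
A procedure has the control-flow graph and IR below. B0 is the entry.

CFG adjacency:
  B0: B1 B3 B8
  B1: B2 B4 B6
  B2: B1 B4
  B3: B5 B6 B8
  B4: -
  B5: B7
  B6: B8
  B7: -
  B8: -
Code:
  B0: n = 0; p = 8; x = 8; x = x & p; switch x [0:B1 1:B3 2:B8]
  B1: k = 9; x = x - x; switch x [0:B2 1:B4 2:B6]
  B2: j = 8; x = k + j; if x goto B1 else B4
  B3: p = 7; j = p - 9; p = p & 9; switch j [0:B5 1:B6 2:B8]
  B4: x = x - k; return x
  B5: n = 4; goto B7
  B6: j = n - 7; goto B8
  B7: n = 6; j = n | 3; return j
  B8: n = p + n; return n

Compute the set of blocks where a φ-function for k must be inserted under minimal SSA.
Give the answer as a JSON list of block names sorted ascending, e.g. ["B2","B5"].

idom tree: B1←B0 B2←B1 B3←B0 B4←B1 B5←B3 B6←B0 B7←B5 B8←B0
Dom at joins:
  B1: preds {B0,B2}: {B0} ∩ {B0,B1,B2} = {B0}; idom=B0
  B4: preds {B1,B2}: {B0,B1} ∩ {B0,B1,B2} = {B0,B1}; idom=B1
  B6: preds {B1,B3}: {B0,B1} ∩ {B0,B3} = {B0}; idom=B0
  B8: preds {B0,B3,B6}: {B0} ∩ {B0,B3} ∩ {B0,B6} = {B0}; idom=B0

DF walk-up:
  B1←B0: walk · to B0
  B1←B2: walk B2→B1 to B0
  B4←B1: walk · to B1
  B4←B2: walk B2 to B1
  B6←B1: walk B1 to B0
  B6←B3: walk B3 to B0
  B8←B0: walk · to B0
  B8←B3: walk B3 to B0
  B8←B6: walk B6 to B0
  DF(B0)=∅
  DF(B1)={B1,B6}
  DF(B2)={B1,B4}
  DF(B3)={B6,B8}
  DF(B4)=∅
  DF(B5)=∅
  DF(B6)={B8}
  DF(B7)=∅
  DF(B8)=∅

φ for k: defs {B1}
  DF⁺ = {B1,B6,B8}

Answer: ["B1", "B6", "B8"]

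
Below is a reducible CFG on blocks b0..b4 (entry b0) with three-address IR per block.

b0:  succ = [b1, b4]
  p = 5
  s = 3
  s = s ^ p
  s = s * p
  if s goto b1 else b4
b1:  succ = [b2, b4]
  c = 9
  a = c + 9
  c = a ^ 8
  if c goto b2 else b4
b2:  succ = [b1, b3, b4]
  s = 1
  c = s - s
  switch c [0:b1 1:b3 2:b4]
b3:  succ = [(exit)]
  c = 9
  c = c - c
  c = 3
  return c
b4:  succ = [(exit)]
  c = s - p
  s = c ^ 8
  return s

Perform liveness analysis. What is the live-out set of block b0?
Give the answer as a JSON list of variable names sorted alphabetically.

Answer: ["p", "s"]

Derivation:
def/use:
  b0: def={p,s} ue=∅
  b1: def={a,c} ue=∅
  b2: def={c,s} ue=∅
  b3: def={c} ue=∅
  b4: def={c,s} ue={p,s}

Live sets:
  live b0: ∅→{p,s}
  live b1: {p,s}→{p,s}
  live b2: {p}→{p,s}
  live b3: ∅→∅
  live b4: {p,s}→∅

live-out(b0) = ["p", "s"]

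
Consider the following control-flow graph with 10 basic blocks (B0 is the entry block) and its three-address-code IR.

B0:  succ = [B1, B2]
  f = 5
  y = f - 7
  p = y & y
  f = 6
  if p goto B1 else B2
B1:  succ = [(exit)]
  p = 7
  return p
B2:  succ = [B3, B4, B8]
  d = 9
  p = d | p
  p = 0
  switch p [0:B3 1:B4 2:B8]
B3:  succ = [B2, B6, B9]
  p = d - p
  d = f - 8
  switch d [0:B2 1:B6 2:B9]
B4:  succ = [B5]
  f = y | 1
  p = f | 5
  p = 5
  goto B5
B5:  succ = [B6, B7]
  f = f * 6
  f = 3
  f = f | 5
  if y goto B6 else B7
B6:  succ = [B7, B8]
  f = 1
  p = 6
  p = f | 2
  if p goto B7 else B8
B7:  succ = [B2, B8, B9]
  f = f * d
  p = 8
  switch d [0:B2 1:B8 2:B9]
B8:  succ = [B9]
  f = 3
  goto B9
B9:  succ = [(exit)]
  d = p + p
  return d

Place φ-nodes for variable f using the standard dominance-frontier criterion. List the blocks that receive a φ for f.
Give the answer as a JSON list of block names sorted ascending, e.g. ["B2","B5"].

Answer: ["B2", "B6", "B7", "B8", "B9"]

Derivation:
idom tree: B1←B0 B2←B0 B3←B2 B4←B2 B5←B4 B6←B2 B7←B2 B8←B2 B9←B2
Dom at joins:
  B2: preds {B0,B3,B7}: {B0} ∩ {B0,B2,B3} ∩ {B0,B2,B7} = {B0}; idom=B0
  B6: preds {B3,B5}: {B0,B2,B3} ∩ {B0,B2,B4,B5} = {B0,B2}; idom=B2
  B7: preds {B5,B6}: {B0,B2,B4,B5} ∩ {B0,B2,B6} = {B0,B2}; idom=B2
  B8: preds {B2,B6,B7}: {B0,B2} ∩ {B0,B2,B6} ∩ {B0,B2,B7} = {B0,B2}; idom=B2
  B9: preds {B3,B7,B8}: {B0,B2,B3} ∩ {B0,B2,B7} ∩ {B0,B2,B8} = {B0,B2}; idom=B2

DF derivation:
  B2←B0: walk · to B0
  B2←B3: walk B3→B2 to B0
  B2←B7: walk B7→B2 to B0
  B6←B3: walk B3 to B2
  B6←B5: walk B5→B4 to B2
  B7←B5: walk B5→B4 to B2
  B7←B6: walk B6 to B2
  B8←B2: walk · to B2
  B8←B6: walk B6 to B2
  B8←B7: walk B7 to B2
  B9←B3: walk B3 to B2
  B9←B7: walk B7 to B2
  B9←B8: walk B8 to B2
  DF(B0)=∅
  DF(B1)=∅
  DF(B2)={B2}
  DF(B3)={B2,B6,B9}
  DF(B4)={B6,B7}
  DF(B5)={B6,B7}
  DF(B6)={B7,B8}
  DF(B7)={B2,B8,B9}
  DF(B8)={B9}
  DF(B9)=∅

φ for f: defs {B0,B4,B5,B6,B7,B8}
  DF⁺ = {B2,B6,B7,B8,B9}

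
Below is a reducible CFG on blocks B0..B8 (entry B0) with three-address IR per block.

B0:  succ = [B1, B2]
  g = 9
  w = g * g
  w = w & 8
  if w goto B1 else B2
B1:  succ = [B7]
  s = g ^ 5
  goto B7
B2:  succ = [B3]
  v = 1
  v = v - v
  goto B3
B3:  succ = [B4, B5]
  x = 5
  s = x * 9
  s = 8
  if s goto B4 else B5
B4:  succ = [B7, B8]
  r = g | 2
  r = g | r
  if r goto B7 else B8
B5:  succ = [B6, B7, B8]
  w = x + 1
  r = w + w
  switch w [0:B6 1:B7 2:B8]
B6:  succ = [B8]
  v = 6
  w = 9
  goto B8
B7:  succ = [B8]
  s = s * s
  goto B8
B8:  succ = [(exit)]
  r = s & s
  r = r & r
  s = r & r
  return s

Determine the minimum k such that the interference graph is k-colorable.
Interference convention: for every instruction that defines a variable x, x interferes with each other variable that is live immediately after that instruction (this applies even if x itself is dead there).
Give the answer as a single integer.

Block summaries:
  B0 def {g,w} use ∅
  B1 def {s} use {g}
  B2 def {v} use ∅
  B3 def {s,x} use ∅
  B4 def {r} use {g}
  B5 def {r,w} use {x}
  B6 def {v,w} use ∅
  B7 def {s} use {s}
  B8 def {r,s} use {s}

Backward fixpoint:
  live B0: ∅→{g}
  live B1: {g}→{s}
  live B2: {g}→{g}
  live B3: {g}→{g,s,x}
  live B4: {g,s}→{s}
  live B5: {s,x}→{s}
  live B6: {s}→{s}
  live B7: {s}→{s}
  live B8: {s}→∅

Conflict graph:
  g↔{r,s,v,w,x}
  r↔{g,s,w}
  s↔{g,r,v,w,x}
  v↔{g,s}
  w↔{g,r,s}
  x↔{g,s}

Registers:
  {g,r,s,w} pairwise interfere (4-clique) ⇒ χ ≥ 4
  4-colouring: R0={g}  R1={s}  R2={r,v,x}  R3={w}
  χ = 4

Answer: 4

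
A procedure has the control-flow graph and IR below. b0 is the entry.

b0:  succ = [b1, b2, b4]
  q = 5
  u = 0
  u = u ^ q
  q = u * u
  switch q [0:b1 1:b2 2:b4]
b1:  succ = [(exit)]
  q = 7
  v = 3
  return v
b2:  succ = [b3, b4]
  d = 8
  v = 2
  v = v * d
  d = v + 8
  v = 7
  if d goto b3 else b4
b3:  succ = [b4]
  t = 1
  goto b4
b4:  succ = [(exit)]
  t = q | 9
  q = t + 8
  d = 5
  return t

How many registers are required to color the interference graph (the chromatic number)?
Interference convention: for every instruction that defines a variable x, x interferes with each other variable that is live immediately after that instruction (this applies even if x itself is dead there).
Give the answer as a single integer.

Answer: 3

Derivation:
Per-block:
  b0: {q,u} / ∅
  b1: {q,v} / ∅
  b2: {d,v} / ∅
  b3: {t} / ∅
  b4: {d,q,t} / {q}

Backward fixpoint:
  b0 li=∅ lo={q}
  b1 li=∅ lo=∅
  b2 li={q} lo={q}
  b3 li={q} lo={q}
  b4 li={q} lo=∅

Interference:
  d: {q,t,v}
  q: {d,t,u,v}
  t: {d,q}
  u: {q}
  v: {d,q}

Colouring:
  lower bound: {d,q,t} mutually conflict ⇒ χ ≥ 3
  assign d→r1 q→r0 t→r2 u→r1 v→r2 — no edge inside a register ⇒ χ ≤ 3
  χ = 3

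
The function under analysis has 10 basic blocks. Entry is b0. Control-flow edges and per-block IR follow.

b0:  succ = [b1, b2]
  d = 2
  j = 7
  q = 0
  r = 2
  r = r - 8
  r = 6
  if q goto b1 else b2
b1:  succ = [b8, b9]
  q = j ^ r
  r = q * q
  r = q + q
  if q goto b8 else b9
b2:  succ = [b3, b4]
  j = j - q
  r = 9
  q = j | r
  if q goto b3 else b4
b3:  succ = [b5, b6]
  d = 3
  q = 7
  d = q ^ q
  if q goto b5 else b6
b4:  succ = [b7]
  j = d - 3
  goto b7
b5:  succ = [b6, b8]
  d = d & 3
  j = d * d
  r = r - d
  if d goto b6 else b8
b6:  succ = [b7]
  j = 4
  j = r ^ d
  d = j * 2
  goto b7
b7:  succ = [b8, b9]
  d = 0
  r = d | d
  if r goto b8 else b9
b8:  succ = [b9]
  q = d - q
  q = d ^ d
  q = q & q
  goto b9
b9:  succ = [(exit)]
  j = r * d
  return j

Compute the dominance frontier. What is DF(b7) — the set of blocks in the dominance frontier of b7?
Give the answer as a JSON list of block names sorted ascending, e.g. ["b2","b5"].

Answer: ["b8", "b9"]

Working:
idom tree: b1←b0 b2←b0 b3←b2 b4←b2 b5←b3 b6←b3 b7←b2 b8←b0 b9←b0
Join-block Dom:
  b6: preds {b3,b5}: {b0,b2,b3} ∩ {b0,b2,b3,b5} = {b0,b2,b3}; idom=b3
  b7: preds {b4,b6}: {b0,b2,b4} ∩ {b0,b2,b3,b6} = {b0,b2}; idom=b2
  b8: preds {b1,b5,b7}: {b0,b1} ∩ {b0,b2,b3,b5} ∩ {b0,b2,b7} = {b0}; idom=b0
  b9: preds {b1,b7,b8}: {b0,b1} ∩ {b0,b2,b7} ∩ {b0,b8} = {b0}; idom=b0

Frontier:
  b6←b3: walk · to b3
  b6←b5: walk b5 to b3
  b7←b4: walk b4 to b2
  b7←b6: walk b6→b3 to b2
  b8←b1: walk b1 to b0
  b8←b5: walk b5→b3→b2 to b0
  b8←b7: walk b7→b2 to b0
  b9←b1: walk b1 to b0
  b9←b7: walk b7→b2 to b0
  b9←b8: walk b8 to b0
  DF(b0)=∅
  DF(b1)={b8,b9}
  DF(b2)={b8,b9}
  DF(b3)={b7,b8}
  DF(b4)={b7}
  DF(b5)={b6,b8}
  DF(b6)={b7}
  DF(b7)={b8,b9}
  DF(b8)={b9}
  DF(b9)=∅

DF(b7) = ["b8", "b9"]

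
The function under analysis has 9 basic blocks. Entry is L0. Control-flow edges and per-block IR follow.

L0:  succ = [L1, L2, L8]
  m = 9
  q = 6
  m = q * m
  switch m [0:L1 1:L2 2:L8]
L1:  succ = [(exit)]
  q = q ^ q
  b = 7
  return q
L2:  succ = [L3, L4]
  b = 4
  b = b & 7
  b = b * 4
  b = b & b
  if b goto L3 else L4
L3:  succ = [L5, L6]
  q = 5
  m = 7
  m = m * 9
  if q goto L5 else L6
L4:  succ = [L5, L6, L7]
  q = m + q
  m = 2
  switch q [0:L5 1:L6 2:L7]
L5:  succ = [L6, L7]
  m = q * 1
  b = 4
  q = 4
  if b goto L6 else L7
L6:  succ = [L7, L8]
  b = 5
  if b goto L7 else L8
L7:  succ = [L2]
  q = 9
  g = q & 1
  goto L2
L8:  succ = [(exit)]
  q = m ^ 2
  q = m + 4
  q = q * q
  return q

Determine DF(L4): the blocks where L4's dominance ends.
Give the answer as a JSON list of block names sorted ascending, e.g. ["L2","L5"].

idom tree: L1←L0 L2←L0 L3←L2 L4←L2 L5←L2 L6←L2 L7←L2 L8←L0
Join-block Dom:
  L2: preds {L0,L7}: {L0} ∩ {L0,L2,L7} = {L0}; idom=L0
  L5: preds {L3,L4}: {L0,L2,L3} ∩ {L0,L2,L4} = {L0,L2}; idom=L2
  L6: preds {L3,L4,L5}: {L0,L2,L3} ∩ {L0,L2,L4} ∩ {L0,L2,L5} = {L0,L2}; idom=L2
  L7: preds {L4,L5,L6}: {L0,L2,L4} ∩ {L0,L2,L5} ∩ {L0,L2,L6} = {L0,L2}; idom=L2
  L8: preds {L0,L6}: {L0} ∩ {L0,L2,L6} = {L0}; idom=L0

DF derivation:
  join L2 pred L0: · stop@L0
  join L2 pred L7: L7→L2 stop@L0
  join L5 pred L3: L3 stop@L2
  join L5 pred L4: L4 stop@L2
  join L6 pred L3: L3 stop@L2
  join L6 pred L4: L4 stop@L2
  join L6 pred L5: L5 stop@L2
  join L7 pred L4: L4 stop@L2
  join L7 pred L5: L5 stop@L2
  join L7 pred L6: L6 stop@L2
  join L8 pred L0: · stop@L0
  join L8 pred L6: L6→L2 stop@L0
  L0 → ∅
  L1 → ∅
  L2 → {L2,L8}
  L3 → {L5,L6}
  L4 → {L5,L6,L7}
  L5 → {L6,L7}
  L6 → {L7,L8}
  L7 → {L2}
  L8 → ∅

DF(L4) = ["L5", "L6", "L7"]

Answer: ["L5", "L6", "L7"]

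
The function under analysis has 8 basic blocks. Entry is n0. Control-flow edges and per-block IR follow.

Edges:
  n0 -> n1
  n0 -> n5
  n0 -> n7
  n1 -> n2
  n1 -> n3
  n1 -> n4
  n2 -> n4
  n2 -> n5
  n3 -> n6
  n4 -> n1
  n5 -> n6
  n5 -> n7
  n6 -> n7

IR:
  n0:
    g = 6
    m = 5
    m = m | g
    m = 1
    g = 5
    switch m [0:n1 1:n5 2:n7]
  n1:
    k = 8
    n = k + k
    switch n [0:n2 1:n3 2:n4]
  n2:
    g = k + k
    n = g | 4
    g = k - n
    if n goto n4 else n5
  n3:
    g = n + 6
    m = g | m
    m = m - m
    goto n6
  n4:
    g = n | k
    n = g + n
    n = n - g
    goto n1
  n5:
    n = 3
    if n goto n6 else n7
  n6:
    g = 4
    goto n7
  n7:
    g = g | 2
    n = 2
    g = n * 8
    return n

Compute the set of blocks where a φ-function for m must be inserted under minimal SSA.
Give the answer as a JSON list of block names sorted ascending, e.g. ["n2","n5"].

idom tree: n1←n0 n2←n1 n3←n1 n4←n1 n5←n0 n6←n0 n7←n0
Join-block Dom:
  n1: preds {n0,n4}: {n0} ∩ {n0,n1,n4} = {n0}; idom=n0
  n4: preds {n1,n2}: {n0,n1} ∩ {n0,n1,n2} = {n0,n1}; idom=n1
  n5: preds {n0,n2}: {n0} ∩ {n0,n1,n2} = {n0}; idom=n0
  n6: preds {n3,n5}: {n0,n1,n3} ∩ {n0,n5} = {n0}; idom=n0
  n7: preds {n0,n5,n6}: {n0} ∩ {n0,n5} ∩ {n0,n6} = {n0}; idom=n0

DF derivation:
  n1←n0: walk · to n0
  n1←n4: walk n4→n1 to n0
  n4←n1: walk · to n1
  n4←n2: walk n2 to n1
  n5←n0: walk · to n0
  n5←n2: walk n2→n1 to n0
  n6←n3: walk n3→n1 to n0
  n6←n5: walk n5 to n0
  n7←n0: walk · to n0
  n7←n5: walk n5 to n0
  n7←n6: walk n6 to n0
  n0: DF=∅
  n1: DF={n1,n5,n6}
  n2: DF={n4,n5}
  n3: DF={n6}
  n4: DF={n1}
  n5: DF={n6,n7}
  n6: DF={n7}
  n7: DF=∅

φ for m: defs {n0,n3}
  DF⁺ = {n6,n7}

Answer: ["n6", "n7"]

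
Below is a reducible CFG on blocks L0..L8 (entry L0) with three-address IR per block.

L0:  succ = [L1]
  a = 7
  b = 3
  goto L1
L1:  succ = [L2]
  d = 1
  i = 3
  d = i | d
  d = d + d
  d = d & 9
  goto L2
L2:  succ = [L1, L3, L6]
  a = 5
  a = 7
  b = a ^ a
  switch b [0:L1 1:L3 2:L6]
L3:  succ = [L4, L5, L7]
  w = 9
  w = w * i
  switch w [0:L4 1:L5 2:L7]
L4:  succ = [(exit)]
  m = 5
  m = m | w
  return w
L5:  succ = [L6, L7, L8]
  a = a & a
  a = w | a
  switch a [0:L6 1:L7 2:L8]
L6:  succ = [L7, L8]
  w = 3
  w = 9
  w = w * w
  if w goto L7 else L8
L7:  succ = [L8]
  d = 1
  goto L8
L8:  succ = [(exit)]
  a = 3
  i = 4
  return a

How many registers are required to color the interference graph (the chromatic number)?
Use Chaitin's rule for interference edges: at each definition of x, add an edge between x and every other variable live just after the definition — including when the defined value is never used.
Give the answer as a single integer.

Answer: 3

Working:
def/use:
  L0 def {a,b} use ∅
  L1 def {d,i} use ∅
  L2 def {a,b} use ∅
  L3 def {w} use {i}
  L4 def {m} use {w}
  L5 def {a} use {a,w}
  L6 def {w} use ∅
  L7 def {d} use ∅
  L8 def {a,i} use ∅

Live sets:
  live L0: ∅→∅
  live L1: ∅→{i}
  live L2: {i}→{a,i}
  live L3: {a,i}→{a,w}
  live L4: {w}→∅
  live L5: {a,w}→∅
  live L6: ∅→∅
  live L7: ∅→∅
  live L8: ∅→∅

Interference:
  a — {b,i,w}
  b — {a,i}
  d — {i}
  i — {a,b,d,w}
  m — {w}
  w — {a,i,m}

Registers:
  lower bound: {a,b,i} mutually conflict ⇒ χ ≥ 3
  assign a→R1 b→R2 d→R1 i→R0 m→R0 w→R2 — no edge inside a register ⇒ χ ≤ 3
  χ = 3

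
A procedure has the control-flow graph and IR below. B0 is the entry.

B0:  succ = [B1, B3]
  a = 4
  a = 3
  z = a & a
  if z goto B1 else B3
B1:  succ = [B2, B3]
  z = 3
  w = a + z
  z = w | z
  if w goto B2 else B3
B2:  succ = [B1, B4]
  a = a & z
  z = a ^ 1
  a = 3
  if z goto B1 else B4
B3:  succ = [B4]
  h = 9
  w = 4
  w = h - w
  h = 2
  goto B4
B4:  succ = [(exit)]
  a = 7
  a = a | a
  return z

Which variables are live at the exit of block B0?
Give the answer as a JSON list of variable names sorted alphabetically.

Block summaries:
  B0 def {a,z} use ∅
  B1 def {w,z} use {a}
  B2 def {a,z} use {a,z}
  B3 def {h,w} use ∅
  B4 def {a} use {z}

Live sets:
  live B0: ∅→{a,z}
  live B1: {a}→{a,z}
  live B2: {a,z}→{a,z}
  live B3: {z}→{z}
  live B4: {z}→∅

live-out(B0) = ["a", "z"]

Answer: ["a", "z"]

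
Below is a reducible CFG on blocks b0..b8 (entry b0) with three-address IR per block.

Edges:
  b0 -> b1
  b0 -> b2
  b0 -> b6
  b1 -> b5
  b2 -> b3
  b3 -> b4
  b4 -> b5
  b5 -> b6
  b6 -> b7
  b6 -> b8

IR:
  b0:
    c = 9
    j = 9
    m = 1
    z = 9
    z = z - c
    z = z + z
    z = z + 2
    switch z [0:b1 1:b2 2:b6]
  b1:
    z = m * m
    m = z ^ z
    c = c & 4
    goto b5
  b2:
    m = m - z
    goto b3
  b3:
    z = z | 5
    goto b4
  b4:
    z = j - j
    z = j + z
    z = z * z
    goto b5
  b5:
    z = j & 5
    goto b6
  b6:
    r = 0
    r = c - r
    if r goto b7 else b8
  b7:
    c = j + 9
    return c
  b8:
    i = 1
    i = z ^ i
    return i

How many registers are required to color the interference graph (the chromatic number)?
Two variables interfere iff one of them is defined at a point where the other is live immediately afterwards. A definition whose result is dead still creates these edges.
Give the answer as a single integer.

def/use:
  b0: {c,j,m,z} / ∅
  b1: {c,m,z} / {c,m}
  b2: {m} / {m,z}
  b3: {z} / {z}
  b4: {z} / {j}
  b5: {z} / {j}
  b6: {r} / {c}
  b7: {c} / {j}
  b8: {i} / {z}

Liveness:
  b0: in=∅ out={c,j,m,z}
  b1: in={c,j,m} out={c,j}
  b2: in={c,j,m,z} out={c,j,z}
  b3: in={c,j,z} out={c,j}
  b4: in={c,j} out={c,j}
  b5: in={c,j} out={c,j,z}
  b6: in={c,j,z} out={j,z}
  b7: in={j} out=∅
  b8: in={z} out=∅

Interference:
  c↔{j,m,r,z}
  i↔{z}
  j↔{c,m,r,z}
  m↔{c,j,z}
  r↔{c,j,z}
  z↔{c,i,j,m,r}

Colouring:
  clique {c,j,m,z} ⇒ need ≥ 4
  assign c→c1 i→c1 j→c2 m→c3 r→c3 z→c0 — no edge inside a register ⇒ χ ≤ 4
  χ = 4

Answer: 4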